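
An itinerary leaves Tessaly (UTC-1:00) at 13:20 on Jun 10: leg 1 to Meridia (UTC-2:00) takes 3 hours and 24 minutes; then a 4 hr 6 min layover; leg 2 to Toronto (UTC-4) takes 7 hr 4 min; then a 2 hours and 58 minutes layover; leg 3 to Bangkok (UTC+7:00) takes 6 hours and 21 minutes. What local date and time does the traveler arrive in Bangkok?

Convert departure to UTC: 13:20 + 1:00 = 14:20 UTC on Jun 10.
Add 3 hours and 24 minutes leg 1 → 17:44 UTC.
Add 4 hours 6 minutes layover in Meridia → 21:50 UTC.
Add 7 hours 4 minutes leg 2 → 04:54 UTC (Jun 11).
Add 2 hours 58 minutes layover in Toronto → 07:52 UTC.
Add 6 hours and 21 minutes leg 3 → 14:13 UTC.
Bangkok is UTC+7:00, so local arrival = 14:13 + 7:00 = 21:13 on Jun 11.

21:13 on Jun 11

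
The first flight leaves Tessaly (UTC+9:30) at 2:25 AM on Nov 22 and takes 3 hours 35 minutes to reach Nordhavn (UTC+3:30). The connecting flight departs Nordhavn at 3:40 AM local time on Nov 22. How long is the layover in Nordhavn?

3 hours 40 minutes

Convert departure to UTC: 2:25 AM − 9:30 = 4:55 PM UTC on Nov 21.
Add 3 hours 35 minutes flight time → 8:30 PM UTC.
Nordhavn is UTC+3:30, so local arrival = 8:30 PM + 3:30 = 12:00 AM on Nov 22.
Layover = 3:40 AM − 12:00 AM = 3 hours 40 minutes.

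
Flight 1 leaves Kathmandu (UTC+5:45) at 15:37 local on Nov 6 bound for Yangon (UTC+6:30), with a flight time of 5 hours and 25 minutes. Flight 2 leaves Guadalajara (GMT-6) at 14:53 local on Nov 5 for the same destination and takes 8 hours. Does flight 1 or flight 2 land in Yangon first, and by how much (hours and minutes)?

Flight 1 in UTC: 15:37 − 5:45 = 09:52 on Nov 6.
+5 hours 25 minutes → arrive 15:17 UTC on Nov 6.
Flight 2 in UTC: 14:53 + 6:00 = 20:53 on Nov 5.
+8 hours → arrive 04:53 UTC on Nov 6.
Flight 2 lands earlier by 10 hours 24 minutes.

the second, by 10 hours 24 minutes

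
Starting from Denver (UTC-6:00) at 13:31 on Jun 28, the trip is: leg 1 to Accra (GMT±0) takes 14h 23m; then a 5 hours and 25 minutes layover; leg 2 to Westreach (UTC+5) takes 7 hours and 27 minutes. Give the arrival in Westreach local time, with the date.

03:46 on June 30

Convert departure to UTC: 13:31 + 6:00 = 19:31 UTC on Jun 28.
Add 14 hours 23 minutes leg 1 → 09:54 UTC (Jun 29).
Add 5 hours and 25 minutes layover in Accra → 15:19 UTC.
Add 7 hours 27 minutes leg 2 → 22:46 UTC.
Westreach is UTC+5:00, so local arrival = 22:46 + 5:00 = 03:46 on Jun 30.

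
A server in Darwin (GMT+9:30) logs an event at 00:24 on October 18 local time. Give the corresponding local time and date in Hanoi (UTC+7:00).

21:54 on October 17

Hanoi is 2:30 behind Darwin.
Shift by the zone difference: 00:24 − 2:30 = 21:54 on Oct 17 in Hanoi.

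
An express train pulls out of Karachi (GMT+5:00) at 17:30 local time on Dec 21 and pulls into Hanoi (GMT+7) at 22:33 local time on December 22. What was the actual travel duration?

27 hours 3 minutes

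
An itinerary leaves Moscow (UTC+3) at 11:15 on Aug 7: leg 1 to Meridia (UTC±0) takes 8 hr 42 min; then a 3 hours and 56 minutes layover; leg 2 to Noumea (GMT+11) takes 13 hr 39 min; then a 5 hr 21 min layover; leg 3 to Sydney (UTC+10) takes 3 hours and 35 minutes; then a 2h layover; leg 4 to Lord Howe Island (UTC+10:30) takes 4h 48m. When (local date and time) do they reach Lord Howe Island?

Convert departure to UTC: 11:15 − 3:00 = 08:15 UTC on Aug 7.
Add 8 hours 42 minutes leg 1 → 16:57 UTC.
Add 3 hours 56 minutes layover in Meridia → 20:53 UTC.
Add 13 hours 39 minutes leg 2 → 10:32 UTC (Aug 8).
Add 5 hours 21 minutes layover in Noumea → 15:53 UTC.
Add 3 hours 35 minutes leg 3 → 19:28 UTC.
Add 2 hours layover in Sydney → 21:28 UTC.
Add 4 hours 48 minutes leg 4 → 02:16 UTC (Aug 9).
Lord Howe Island is UTC+10:30, so local arrival = 02:16 + 10:30 = 12:46 on Aug 9.

12:46 on August 9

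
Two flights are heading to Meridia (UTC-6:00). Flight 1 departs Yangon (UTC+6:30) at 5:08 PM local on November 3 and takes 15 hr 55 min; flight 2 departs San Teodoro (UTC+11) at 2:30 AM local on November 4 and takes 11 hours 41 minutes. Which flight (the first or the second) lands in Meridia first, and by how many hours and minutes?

the first, by 38 minutes

Flight 1 in UTC: 5:08 PM − 6:30 = 10:38 AM on Nov 3.
+15 hours 55 minutes → arrive 2:33 AM UTC on Nov 4.
Flight 2 in UTC: 2:30 AM − 11:00 = 3:30 PM on Nov 3.
+11 hours 41 minutes → arrive 3:11 AM UTC on Nov 4.
Flight 1 lands earlier by 38 minutes.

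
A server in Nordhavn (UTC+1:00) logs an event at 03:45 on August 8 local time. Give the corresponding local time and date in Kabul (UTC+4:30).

In UTC: 03:45 − 1:00 = 02:45 on Aug 8.
Kabul is UTC+4:30: 02:45 + 4:30 = 07:15 on Aug 8.

07:15 on August 8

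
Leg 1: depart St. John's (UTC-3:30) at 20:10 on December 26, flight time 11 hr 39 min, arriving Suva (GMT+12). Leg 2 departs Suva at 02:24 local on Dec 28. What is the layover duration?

Convert departure to UTC: 20:10 + 3:30 = 23:40 UTC on Dec 26.
Add 11 hours and 39 minutes flight time → 11:19 UTC (Dec 27).
Suva is UTC+12:00, so local arrival = 11:19 + 12:00 = 23:19 on Dec 27.
Layover = 02:24 − 23:19 (+1 day) = 3 hours 5 minutes.

3 hours 5 minutes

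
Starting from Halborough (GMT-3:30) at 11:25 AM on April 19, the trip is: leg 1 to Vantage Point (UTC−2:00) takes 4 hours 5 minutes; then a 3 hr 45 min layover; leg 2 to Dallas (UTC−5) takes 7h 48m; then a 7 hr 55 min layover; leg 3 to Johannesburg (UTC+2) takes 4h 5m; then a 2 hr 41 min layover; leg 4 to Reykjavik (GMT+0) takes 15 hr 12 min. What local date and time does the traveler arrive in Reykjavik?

12:26 PM on April 21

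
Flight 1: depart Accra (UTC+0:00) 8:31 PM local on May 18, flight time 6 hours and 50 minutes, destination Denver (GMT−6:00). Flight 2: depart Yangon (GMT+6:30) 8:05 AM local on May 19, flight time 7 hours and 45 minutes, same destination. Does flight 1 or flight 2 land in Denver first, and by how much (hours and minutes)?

the first, by 5 hours 59 minutes

Flight 1 departs at 8:31 PM UTC (May 18).
+6 hours 50 minutes → arrive 3:21 AM UTC on May 19.
Flight 2 in UTC: 8:05 AM − 6:30 = 1:35 AM on May 19.
+7 hours and 45 minutes → arrive 9:20 AM UTC on May 19.
Flight 1 lands earlier by 5 hours 59 minutes.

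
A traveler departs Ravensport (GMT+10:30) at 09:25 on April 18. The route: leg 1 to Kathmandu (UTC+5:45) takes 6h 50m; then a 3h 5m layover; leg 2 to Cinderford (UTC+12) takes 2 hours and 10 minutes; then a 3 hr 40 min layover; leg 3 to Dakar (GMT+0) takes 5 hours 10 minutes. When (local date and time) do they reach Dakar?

Convert departure to UTC: 09:25 − 10:30 = 22:55 UTC on Apr 17.
Add 6 hours and 50 minutes leg 1 → 05:45 UTC (Apr 18).
Add 3 hours and 5 minutes layover in Kathmandu → 08:50 UTC.
Add 2 hours 10 minutes leg 2 → 11:00 UTC.
Add 3 hours 40 minutes layover in Cinderford → 14:40 UTC.
Add 5 hours and 10 minutes leg 3 → 19:50 UTC.
Dakar is UTC+0, so local arrival is the same: 19:50 on Apr 18.

19:50 on April 18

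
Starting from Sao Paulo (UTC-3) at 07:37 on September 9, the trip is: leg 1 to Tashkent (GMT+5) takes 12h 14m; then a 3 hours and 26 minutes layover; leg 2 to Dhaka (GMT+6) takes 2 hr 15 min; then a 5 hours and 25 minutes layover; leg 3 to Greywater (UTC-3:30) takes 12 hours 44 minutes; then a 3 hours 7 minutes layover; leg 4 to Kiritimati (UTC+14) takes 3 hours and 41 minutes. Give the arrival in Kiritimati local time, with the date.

Convert departure to UTC: 07:37 + 3:00 = 10:37 UTC on Sep 9.
Add 12 hours 14 minutes leg 1 → 22:51 UTC.
Add 3 hours 26 minutes layover in Tashkent → 02:17 UTC (Sep 10).
Add 2 hours 15 minutes leg 2 → 04:32 UTC.
Add 5 hours 25 minutes layover in Dhaka → 09:57 UTC.
Add 12 hours and 44 minutes leg 3 → 22:41 UTC.
Add 3 hours 7 minutes layover in Greywater → 01:48 UTC (Sep 11).
Add 3 hours 41 minutes leg 4 → 05:29 UTC.
Kiritimati is UTC+14:00, so local arrival = 05:29 + 14:00 = 19:29 on Sep 11.

19:29 on September 11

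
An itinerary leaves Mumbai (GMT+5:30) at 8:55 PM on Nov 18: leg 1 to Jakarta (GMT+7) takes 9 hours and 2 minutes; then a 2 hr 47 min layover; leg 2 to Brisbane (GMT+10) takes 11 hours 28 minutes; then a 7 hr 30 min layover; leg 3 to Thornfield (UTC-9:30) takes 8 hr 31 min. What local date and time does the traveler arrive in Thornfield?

Convert departure to UTC: 8:55 PM − 5:30 = 3:25 PM UTC on Nov 18.
Add 9 hours 2 minutes leg 1 → 12:27 AM UTC (Nov 19).
Add 2 hours and 47 minutes layover in Jakarta → 3:14 AM UTC.
Add 11 hours 28 minutes leg 2 → 2:42 PM UTC.
Add 7 hours and 30 minutes layover in Brisbane → 10:12 PM UTC.
Add 8 hours and 31 minutes leg 3 → 6:43 AM UTC (Nov 20).
Thornfield is UTC−9:30, so local arrival = 6:43 AM − 9:30 = 9:13 PM on Nov 19.

9:13 PM on November 19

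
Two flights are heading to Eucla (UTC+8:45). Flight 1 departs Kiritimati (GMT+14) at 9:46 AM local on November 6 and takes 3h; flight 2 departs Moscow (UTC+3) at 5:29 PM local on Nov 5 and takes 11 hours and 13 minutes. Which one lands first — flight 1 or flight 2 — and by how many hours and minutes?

Flight 1 in UTC: 9:46 AM − 14:00 = 7:46 PM on Nov 5.
+3 hours → arrive 10:46 PM UTC on Nov 5.
Flight 2 in UTC: 5:29 PM − 3:00 = 2:29 PM on Nov 5.
+11 hours 13 minutes → arrive 1:42 AM UTC on Nov 6.
Flight 1 lands earlier by 2 hours 56 minutes.

the first, by 2 hours 56 minutes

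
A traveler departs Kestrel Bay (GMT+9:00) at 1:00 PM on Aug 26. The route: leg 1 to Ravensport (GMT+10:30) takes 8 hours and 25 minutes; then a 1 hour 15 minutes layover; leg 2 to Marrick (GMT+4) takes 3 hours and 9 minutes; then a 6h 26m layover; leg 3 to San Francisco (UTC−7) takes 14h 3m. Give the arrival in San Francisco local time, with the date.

Convert departure to UTC: 1:00 PM − 9:00 = 4:00 AM UTC on Aug 26.
Add 8 hours 25 minutes leg 1 → 12:25 PM UTC.
Add 1 hour 15 minutes layover in Ravensport → 1:40 PM UTC.
Add 3 hours and 9 minutes leg 2 → 4:49 PM UTC.
Add 6 hours and 26 minutes layover in Marrick → 11:15 PM UTC.
Add 14 hours 3 minutes leg 3 → 1:18 PM UTC (Aug 27).
San Francisco is UTC−7:00, so local arrival = 1:18 PM − 7:00 = 6:18 AM on Aug 27.

6:18 AM on August 27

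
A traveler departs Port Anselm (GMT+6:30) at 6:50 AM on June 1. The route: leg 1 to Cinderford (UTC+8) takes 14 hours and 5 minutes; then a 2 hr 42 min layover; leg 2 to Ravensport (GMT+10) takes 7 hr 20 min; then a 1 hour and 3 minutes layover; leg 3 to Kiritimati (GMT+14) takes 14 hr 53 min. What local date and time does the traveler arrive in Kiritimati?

Convert departure to UTC: 6:50 AM − 6:30 = 12:20 AM UTC on Jun 1.
Add 14 hours 5 minutes leg 1 → 2:25 PM UTC.
Add 2 hours 42 minutes layover in Cinderford → 5:07 PM UTC.
Add 7 hours 20 minutes leg 2 → 12:27 AM UTC (Jun 2).
Add 1 hour and 3 minutes layover in Ravensport → 1:30 AM UTC.
Add 14 hours 53 minutes leg 3 → 4:23 PM UTC.
Kiritimati is UTC+14:00, so local arrival = 4:23 PM + 14:00 = 6:23 AM on Jun 3.

6:23 AM on June 3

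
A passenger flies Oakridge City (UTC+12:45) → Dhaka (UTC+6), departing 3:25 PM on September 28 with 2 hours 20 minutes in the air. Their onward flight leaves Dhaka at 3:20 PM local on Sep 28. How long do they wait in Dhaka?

Convert departure to UTC: 3:25 PM − 12:45 = 2:40 AM UTC on Sep 28.
Add 2 hours and 20 minutes flight time → 5:00 AM UTC.
Dhaka is UTC+6:00, so local arrival = 5:00 AM + 6:00 = 11:00 AM on Sep 28.
Layover = 3:20 PM − 11:00 AM = 4 hours 20 minutes.

4 hours 20 minutes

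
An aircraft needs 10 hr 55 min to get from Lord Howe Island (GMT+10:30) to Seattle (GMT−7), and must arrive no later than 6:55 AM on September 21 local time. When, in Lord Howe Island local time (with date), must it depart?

Target arrival in UTC: 6:55 AM + 7:00 = 1:55 PM on Sep 21.
Subtract 10 hours and 55 minutes → departure 3:00 AM UTC on Sep 21.
Lord Howe Island is UTC+10:30: 3:00 AM + 10:30 = 1:30 PM on Sep 21.

1:30 PM on September 21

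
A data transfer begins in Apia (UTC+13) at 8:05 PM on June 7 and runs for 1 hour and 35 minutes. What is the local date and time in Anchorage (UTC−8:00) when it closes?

Convert start to UTC: 8:05 PM − 13:00 = 7:05 AM UTC on Jun 7.
Add 1 hour and 35 minutes duration → 8:40 AM UTC.
Anchorage is UTC−8:00, so local end time = 8:40 AM − 8:00 = 12:40 AM on Jun 7.

12:40 AM on June 7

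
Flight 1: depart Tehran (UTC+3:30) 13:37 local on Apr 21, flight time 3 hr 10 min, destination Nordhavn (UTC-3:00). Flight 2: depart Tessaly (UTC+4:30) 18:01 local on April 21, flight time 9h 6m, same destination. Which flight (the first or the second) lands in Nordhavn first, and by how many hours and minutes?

the first, by 9 hours 20 minutes

Flight 1 in UTC: 13:37 − 3:30 = 10:07 on Apr 21.
+3 hours and 10 minutes → arrive 13:17 UTC on Apr 21.
Flight 2 in UTC: 18:01 − 4:30 = 13:31 on Apr 21.
+9 hours 6 minutes → arrive 22:37 UTC on Apr 21.
Flight 1 lands earlier by 9 hours 20 minutes.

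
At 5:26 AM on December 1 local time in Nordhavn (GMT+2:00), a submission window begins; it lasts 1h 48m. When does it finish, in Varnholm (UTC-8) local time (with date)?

9:14 PM on Nov 30

Varnholm is 10:00 behind Nordhavn.
After 1 hour 48 minutes it is 7:14 AM in Nordhavn.
Shift by the zone difference: 7:14 AM − 10:00 = 9:14 PM on Nov 30 in Varnholm.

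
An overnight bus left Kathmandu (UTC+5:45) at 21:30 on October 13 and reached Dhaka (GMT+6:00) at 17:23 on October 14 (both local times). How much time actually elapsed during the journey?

19 hours 38 minutes

Dhaka is 0:15 ahead of Kathmandu.
Clock-face elapsed time (ignoring zones) is 19 hours 53 minutes.
Actual elapsed = 19 hours 53 minutes − 0:15 = 19 hours 38 minutes.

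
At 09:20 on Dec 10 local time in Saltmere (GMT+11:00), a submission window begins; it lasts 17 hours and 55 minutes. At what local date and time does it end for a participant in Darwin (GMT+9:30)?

Convert start to UTC: 09:20 − 11:00 = 22:20 UTC on Dec 9.
Add 17 hours and 55 minutes duration → 16:15 UTC (Dec 10).
Darwin is UTC+9:30, so local end time = 16:15 + 9:30 = 01:45 on Dec 11.

01:45 on December 11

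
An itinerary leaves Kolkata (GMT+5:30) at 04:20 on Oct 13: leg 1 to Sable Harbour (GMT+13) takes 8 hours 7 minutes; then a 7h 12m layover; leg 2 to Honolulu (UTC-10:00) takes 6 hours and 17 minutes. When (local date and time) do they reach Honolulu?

10:26 on October 13

Convert departure to UTC: 04:20 − 5:30 = 22:50 UTC on Oct 12.
Add 8 hours and 7 minutes leg 1 → 06:57 UTC (Oct 13).
Add 7 hours and 12 minutes layover in Sable Harbour → 14:09 UTC.
Add 6 hours 17 minutes leg 2 → 20:26 UTC.
Honolulu is UTC−10:00, so local arrival = 20:26 − 10:00 = 10:26 on Oct 13.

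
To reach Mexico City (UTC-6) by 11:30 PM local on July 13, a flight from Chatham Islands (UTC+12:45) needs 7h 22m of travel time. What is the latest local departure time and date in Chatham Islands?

10:53 AM on Jul 14

Target arrival in UTC: 11:30 PM + 6:00 = 5:30 AM on Jul 14.
Subtract 7 hours and 22 minutes → departure 10:08 PM UTC on Jul 13.
Chatham Islands is UTC+12:45: 10:08 PM + 12:45 = 10:53 AM on Jul 14.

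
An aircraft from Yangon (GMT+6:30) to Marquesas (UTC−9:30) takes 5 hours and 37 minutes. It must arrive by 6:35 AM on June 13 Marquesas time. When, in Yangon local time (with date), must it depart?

Target arrival in UTC: 6:35 AM + 9:30 = 4:05 PM on Jun 13.
Subtract 5 hours and 37 minutes → departure 10:28 AM UTC on Jun 13.
Yangon is UTC+6:30: 10:28 AM + 6:30 = 4:58 PM on Jun 13.

4:58 PM on Jun 13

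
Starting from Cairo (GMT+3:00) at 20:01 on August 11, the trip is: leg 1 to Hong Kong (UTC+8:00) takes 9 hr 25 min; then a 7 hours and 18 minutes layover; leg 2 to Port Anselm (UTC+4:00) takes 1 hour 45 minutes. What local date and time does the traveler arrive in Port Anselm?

15:29 on August 12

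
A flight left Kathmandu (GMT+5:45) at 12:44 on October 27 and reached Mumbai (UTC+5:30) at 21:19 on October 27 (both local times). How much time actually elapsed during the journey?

Departure in UTC: 12:44 − 5:45 = 06:59 on Oct 27.
Arrival in UTC: 21:19 − 5:30 = 15:49 on Oct 27.
Elapsed = 15:49 − 06:59 = 8 hours 50 minutes.

8 hours 50 minutes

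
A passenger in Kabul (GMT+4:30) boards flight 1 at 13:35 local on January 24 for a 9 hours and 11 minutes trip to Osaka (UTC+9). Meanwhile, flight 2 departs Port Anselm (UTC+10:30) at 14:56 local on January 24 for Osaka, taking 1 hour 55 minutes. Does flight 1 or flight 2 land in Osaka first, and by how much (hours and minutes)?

the second, by 11 hours 55 minutes

Flight 1 in UTC: 13:35 − 4:30 = 09:05 on Jan 24.
+9 hours and 11 minutes → arrive 18:16 UTC on Jan 24.
Flight 2 in UTC: 14:56 − 10:30 = 04:26 on Jan 24.
+1 hour and 55 minutes → arrive 06:21 UTC on Jan 24.
Flight 2 lands earlier by 11 hours 55 minutes.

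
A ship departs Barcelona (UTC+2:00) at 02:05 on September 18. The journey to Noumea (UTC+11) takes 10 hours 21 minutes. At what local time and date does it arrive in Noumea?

Convert departure to UTC: 02:05 − 2:00 = 00:05 UTC on Sep 18.
Add 10 hours 21 minutes travel time → 10:26 UTC.
Noumea is UTC+11:00, so local arrival = 10:26 + 11:00 = 21:26 on Sep 18.

21:26 on September 18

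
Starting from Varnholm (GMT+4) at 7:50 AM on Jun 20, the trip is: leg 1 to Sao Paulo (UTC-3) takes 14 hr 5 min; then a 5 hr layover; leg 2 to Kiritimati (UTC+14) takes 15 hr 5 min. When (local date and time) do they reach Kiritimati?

4:00 AM on June 22

Convert departure to UTC: 7:50 AM − 4:00 = 3:50 AM UTC on Jun 20.
Add 14 hours and 5 minutes leg 1 → 5:55 PM UTC.
Add 5 hours layover in Sao Paulo → 10:55 PM UTC.
Add 15 hours and 5 minutes leg 2 → 2:00 PM UTC (Jun 21).
Kiritimati is UTC+14:00, so local arrival = 2:00 PM + 14:00 = 4:00 AM on Jun 22.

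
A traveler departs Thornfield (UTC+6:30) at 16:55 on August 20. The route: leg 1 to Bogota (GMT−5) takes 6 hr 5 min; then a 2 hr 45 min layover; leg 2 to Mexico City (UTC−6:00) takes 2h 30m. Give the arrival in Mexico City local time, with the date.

15:45 on August 20

Convert departure to UTC: 16:55 − 6:30 = 10:25 UTC on Aug 20.
Add 6 hours and 5 minutes leg 1 → 16:30 UTC.
Add 2 hours and 45 minutes layover in Bogota → 19:15 UTC.
Add 2 hours 30 minutes leg 2 → 21:45 UTC.
Mexico City is UTC−6:00, so local arrival = 21:45 − 6:00 = 15:45 on Aug 20.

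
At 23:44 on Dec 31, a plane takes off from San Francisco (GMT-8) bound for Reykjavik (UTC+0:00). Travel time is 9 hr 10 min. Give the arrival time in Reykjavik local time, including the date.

Reykjavik is 8:00 ahead of San Francisco.
After 9 hours 10 minutes it is 08:54 (Jan 1) in San Francisco.
Shift by the zone difference: 08:54 + 8:00 = 16:54 on Jan 1 in Reykjavik.

16:54 on January 1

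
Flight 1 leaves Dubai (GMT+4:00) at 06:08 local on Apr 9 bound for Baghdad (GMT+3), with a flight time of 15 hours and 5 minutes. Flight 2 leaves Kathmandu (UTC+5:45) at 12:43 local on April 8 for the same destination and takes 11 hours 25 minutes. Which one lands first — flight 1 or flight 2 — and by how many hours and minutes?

Flight 1 in UTC: 06:08 − 4:00 = 02:08 on Apr 9.
+15 hours and 5 minutes → arrive 17:13 UTC on Apr 9.
Flight 2 in UTC: 12:43 − 5:45 = 06:58 on Apr 8.
+11 hours and 25 minutes → arrive 18:23 UTC on Apr 8.
Flight 2 lands earlier by 22 hours 50 minutes.

the second, by 22 hours 50 minutes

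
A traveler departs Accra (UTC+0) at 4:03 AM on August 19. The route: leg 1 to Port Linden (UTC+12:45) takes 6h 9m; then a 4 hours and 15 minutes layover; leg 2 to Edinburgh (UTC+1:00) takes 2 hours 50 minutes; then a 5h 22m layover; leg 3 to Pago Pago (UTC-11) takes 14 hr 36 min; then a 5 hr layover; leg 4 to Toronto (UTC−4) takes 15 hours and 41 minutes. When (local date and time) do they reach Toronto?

5:56 AM on Aug 21

Accra is at UTC+0, so departure is already 4:03 AM UTC on Aug 19.
Add 6 hours and 9 minutes leg 1 → 10:12 AM UTC.
Add 4 hours 15 minutes layover in Port Linden → 2:27 PM UTC.
Add 2 hours 50 minutes leg 2 → 5:17 PM UTC.
Add 5 hours 22 minutes layover in Edinburgh → 10:39 PM UTC.
Add 14 hours and 36 minutes leg 3 → 1:15 PM UTC (Aug 20).
Add 5 hours layover in Pago Pago → 6:15 PM UTC.
Add 15 hours and 41 minutes leg 4 → 9:56 AM UTC (Aug 21).
Toronto is UTC−4:00, so local arrival = 9:56 AM − 4:00 = 5:56 AM on Aug 21.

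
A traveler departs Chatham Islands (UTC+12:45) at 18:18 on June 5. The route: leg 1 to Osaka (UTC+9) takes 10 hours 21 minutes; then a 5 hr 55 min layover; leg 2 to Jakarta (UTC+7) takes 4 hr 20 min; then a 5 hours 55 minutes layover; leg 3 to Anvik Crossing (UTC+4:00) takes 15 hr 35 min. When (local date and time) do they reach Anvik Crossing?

Convert departure to UTC: 18:18 − 12:45 = 05:33 UTC on Jun 5.
Add 10 hours 21 minutes leg 1 → 15:54 UTC.
Add 5 hours and 55 minutes layover in Osaka → 21:49 UTC.
Add 4 hours and 20 minutes leg 2 → 02:09 UTC (Jun 6).
Add 5 hours and 55 minutes layover in Jakarta → 08:04 UTC.
Add 15 hours and 35 minutes leg 3 → 23:39 UTC.
Anvik Crossing is UTC+4:00, so local arrival = 23:39 + 4:00 = 03:39 on Jun 7.

03:39 on June 7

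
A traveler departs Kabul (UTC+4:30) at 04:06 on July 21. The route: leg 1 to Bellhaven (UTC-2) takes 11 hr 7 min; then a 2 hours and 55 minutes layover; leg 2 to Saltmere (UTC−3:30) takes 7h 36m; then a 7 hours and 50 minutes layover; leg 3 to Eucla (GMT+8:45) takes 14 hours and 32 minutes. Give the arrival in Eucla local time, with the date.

04:21 on Jul 23

Convert departure to UTC: 04:06 − 4:30 = 23:36 UTC on Jul 20.
Add 11 hours and 7 minutes leg 1 → 10:43 UTC (Jul 21).
Add 2 hours and 55 minutes layover in Bellhaven → 13:38 UTC.
Add 7 hours and 36 minutes leg 2 → 21:14 UTC.
Add 7 hours 50 minutes layover in Saltmere → 05:04 UTC (Jul 22).
Add 14 hours 32 minutes leg 3 → 19:36 UTC.
Eucla is UTC+8:45, so local arrival = 19:36 + 8:45 = 04:21 on Jul 23.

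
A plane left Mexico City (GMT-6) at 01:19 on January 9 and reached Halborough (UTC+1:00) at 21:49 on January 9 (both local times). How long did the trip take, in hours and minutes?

Halborough is 7:00 ahead of Mexico City.
Clock-face elapsed time (ignoring zones) is 20 hours 30 minutes.
Actual elapsed = 20 hours 30 minutes − 7:00 = 13 hours 30 minutes.

13 hours 30 minutes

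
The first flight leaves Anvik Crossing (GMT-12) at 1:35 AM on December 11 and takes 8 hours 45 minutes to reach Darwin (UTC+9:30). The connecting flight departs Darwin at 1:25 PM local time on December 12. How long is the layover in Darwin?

5 hours 35 minutes

Convert departure to UTC: 1:35 AM + 12:00 = 1:35 PM UTC on Dec 11.
Add 8 hours and 45 minutes flight time → 10:20 PM UTC.
Darwin is UTC+9:30, so local arrival = 10:20 PM + 9:30 = 7:50 AM on Dec 12.
Layover = 1:25 PM − 7:50 AM = 5 hours 35 minutes.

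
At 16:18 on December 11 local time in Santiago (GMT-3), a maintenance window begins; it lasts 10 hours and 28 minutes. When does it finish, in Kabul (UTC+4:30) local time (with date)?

10:16 on December 12

Convert start to UTC: 16:18 + 3:00 = 19:18 UTC on Dec 11.
Add 10 hours and 28 minutes duration → 05:46 UTC (Dec 12).
Kabul is UTC+4:30, so local end time = 05:46 + 4:30 = 10:16 on Dec 12.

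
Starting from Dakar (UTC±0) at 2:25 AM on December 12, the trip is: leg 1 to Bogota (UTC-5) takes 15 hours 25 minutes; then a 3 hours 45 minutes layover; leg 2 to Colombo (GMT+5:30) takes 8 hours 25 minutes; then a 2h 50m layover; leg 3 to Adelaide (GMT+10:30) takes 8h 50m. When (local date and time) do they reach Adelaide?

4:10 AM on Dec 14

Dakar is at UTC+0, so departure is already 2:25 AM UTC on Dec 12.
Add 15 hours and 25 minutes leg 1 → 5:50 PM UTC.
Add 3 hours and 45 minutes layover in Bogota → 9:35 PM UTC.
Add 8 hours 25 minutes leg 2 → 6:00 AM UTC (Dec 13).
Add 2 hours 50 minutes layover in Colombo → 8:50 AM UTC.
Add 8 hours 50 minutes leg 3 → 5:40 PM UTC.
Adelaide is UTC+10:30, so local arrival = 5:40 PM + 10:30 = 4:10 AM on Dec 14.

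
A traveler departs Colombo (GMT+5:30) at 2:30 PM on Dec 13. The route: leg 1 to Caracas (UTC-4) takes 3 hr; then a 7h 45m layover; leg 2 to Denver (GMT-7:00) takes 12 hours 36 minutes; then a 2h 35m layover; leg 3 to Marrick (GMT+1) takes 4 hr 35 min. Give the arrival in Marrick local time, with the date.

4:31 PM on Dec 14

Convert departure to UTC: 2:30 PM − 5:30 = 9:00 AM UTC on Dec 13.
Add 3 hours leg 1 → 12:00 PM UTC.
Add 7 hours and 45 minutes layover in Caracas → 7:45 PM UTC.
Add 12 hours 36 minutes leg 2 → 8:21 AM UTC (Dec 14).
Add 2 hours and 35 minutes layover in Denver → 10:56 AM UTC.
Add 4 hours and 35 minutes leg 3 → 3:31 PM UTC.
Marrick is UTC+1:00, so local arrival = 3:31 PM + 1:00 = 4:31 PM on Dec 14.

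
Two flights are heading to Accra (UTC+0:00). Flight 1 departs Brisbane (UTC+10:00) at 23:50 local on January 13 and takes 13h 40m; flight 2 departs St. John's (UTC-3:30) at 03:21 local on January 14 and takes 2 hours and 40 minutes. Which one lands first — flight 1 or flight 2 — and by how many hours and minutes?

the first, by 6 hours 1 minute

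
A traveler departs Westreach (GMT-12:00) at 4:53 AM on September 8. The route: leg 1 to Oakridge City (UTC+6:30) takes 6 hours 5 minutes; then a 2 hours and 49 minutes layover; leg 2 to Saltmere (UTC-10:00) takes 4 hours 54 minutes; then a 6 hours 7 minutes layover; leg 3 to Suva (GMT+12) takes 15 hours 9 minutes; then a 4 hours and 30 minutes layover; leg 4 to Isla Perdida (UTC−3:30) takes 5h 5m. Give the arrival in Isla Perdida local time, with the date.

10:02 AM on September 10

Convert departure to UTC: 4:53 AM + 12:00 = 4:53 PM UTC on Sep 8.
Add 6 hours 5 minutes leg 1 → 10:58 PM UTC.
Add 2 hours and 49 minutes layover in Oakridge City → 1:47 AM UTC (Sep 9).
Add 4 hours 54 minutes leg 2 → 6:41 AM UTC.
Add 6 hours 7 minutes layover in Saltmere → 12:48 PM UTC.
Add 15 hours 9 minutes leg 3 → 3:57 AM UTC (Sep 10).
Add 4 hours 30 minutes layover in Suva → 8:27 AM UTC.
Add 5 hours and 5 minutes leg 4 → 1:32 PM UTC.
Isla Perdida is UTC−3:30, so local arrival = 1:32 PM − 3:30 = 10:02 AM on Sep 10.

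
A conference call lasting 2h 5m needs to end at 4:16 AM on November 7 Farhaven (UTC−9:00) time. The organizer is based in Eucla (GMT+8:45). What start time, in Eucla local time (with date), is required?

7:56 PM on November 7

Target end time in UTC: 4:16 AM + 9:00 = 1:16 PM on Nov 7.
Subtract 2 hours and 5 minutes → start 11:11 AM UTC on Nov 7.
Eucla is UTC+8:45: 11:11 AM + 8:45 = 7:56 PM on Nov 7.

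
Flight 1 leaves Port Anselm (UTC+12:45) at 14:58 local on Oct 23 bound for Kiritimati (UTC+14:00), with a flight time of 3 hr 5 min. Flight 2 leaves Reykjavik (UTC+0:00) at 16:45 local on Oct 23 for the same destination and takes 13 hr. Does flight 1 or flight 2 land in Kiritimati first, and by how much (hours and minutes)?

Flight 1 in UTC: 14:58 − 12:45 = 02:13 on Oct 23.
+3 hours 5 minutes → arrive 05:18 UTC on Oct 23.
Flight 2 departs at 16:45 UTC (Oct 23).
+13 hours → arrive 05:45 UTC on Oct 24.
Flight 1 lands earlier by 24 hours 27 minutes.

the first, by 24 hours 27 minutes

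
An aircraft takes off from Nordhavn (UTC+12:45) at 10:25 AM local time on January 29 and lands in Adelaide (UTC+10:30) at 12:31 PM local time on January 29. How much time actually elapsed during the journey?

Departure in UTC: 10:25 AM − 12:45 = 9:40 PM on Jan 28.
Arrival in UTC: 12:31 PM − 10:30 = 2:01 AM on Jan 29.
Elapsed = 2:01 AM − 9:40 PM (+1 day) = 4 hours 21 minutes.

4 hours 21 minutes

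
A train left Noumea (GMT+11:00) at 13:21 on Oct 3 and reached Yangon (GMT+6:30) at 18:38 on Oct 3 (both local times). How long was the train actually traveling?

9 hours 47 minutes

Yangon is 4:30 behind Noumea.
Clock-face elapsed time (ignoring zones) is 5 hours 17 minutes.
Actual elapsed = 5 hours 17 minutes + 4:30 = 9 hours 47 minutes.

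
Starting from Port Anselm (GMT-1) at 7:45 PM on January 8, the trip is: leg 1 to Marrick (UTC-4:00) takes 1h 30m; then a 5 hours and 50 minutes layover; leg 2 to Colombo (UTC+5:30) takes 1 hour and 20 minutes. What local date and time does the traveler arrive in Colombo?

10:55 AM on January 9

Convert departure to UTC: 7:45 PM + 1:00 = 8:45 PM UTC on Jan 8.
Add 1 hour and 30 minutes leg 1 → 10:15 PM UTC.
Add 5 hours and 50 minutes layover in Marrick → 4:05 AM UTC (Jan 9).
Add 1 hour and 20 minutes leg 2 → 5:25 AM UTC.
Colombo is UTC+5:30, so local arrival = 5:25 AM + 5:30 = 10:55 AM on Jan 9.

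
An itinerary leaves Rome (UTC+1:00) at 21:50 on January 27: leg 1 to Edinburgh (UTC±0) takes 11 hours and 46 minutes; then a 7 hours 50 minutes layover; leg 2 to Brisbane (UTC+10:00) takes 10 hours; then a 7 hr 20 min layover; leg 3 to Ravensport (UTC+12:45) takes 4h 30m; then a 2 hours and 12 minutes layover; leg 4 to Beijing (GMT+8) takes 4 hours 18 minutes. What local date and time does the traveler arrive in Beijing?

04:46 on January 30

Convert departure to UTC: 21:50 − 1:00 = 20:50 UTC on Jan 27.
Add 11 hours 46 minutes leg 1 → 08:36 UTC (Jan 28).
Add 7 hours and 50 minutes layover in Edinburgh → 16:26 UTC.
Add 10 hours leg 2 → 02:26 UTC (Jan 29).
Add 7 hours 20 minutes layover in Brisbane → 09:46 UTC.
Add 4 hours 30 minutes leg 3 → 14:16 UTC.
Add 2 hours and 12 minutes layover in Ravensport → 16:28 UTC.
Add 4 hours and 18 minutes leg 4 → 20:46 UTC.
Beijing is UTC+8:00, so local arrival = 20:46 + 8:00 = 04:46 on Jan 30.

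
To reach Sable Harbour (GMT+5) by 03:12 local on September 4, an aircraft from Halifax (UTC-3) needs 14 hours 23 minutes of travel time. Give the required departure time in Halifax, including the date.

Target arrival in UTC: 03:12 − 5:00 = 22:12 on Sep 3.
Subtract 14 hours 23 minutes → departure 07:49 UTC on Sep 3.
Halifax is UTC−3:00: 07:49 − 3:00 = 04:49 on Sep 3.

04:49 on September 3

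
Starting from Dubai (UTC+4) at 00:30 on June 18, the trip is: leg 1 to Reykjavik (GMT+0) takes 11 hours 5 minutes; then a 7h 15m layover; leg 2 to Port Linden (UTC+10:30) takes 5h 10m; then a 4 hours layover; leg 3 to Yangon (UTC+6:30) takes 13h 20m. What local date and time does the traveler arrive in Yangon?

Convert departure to UTC: 00:30 − 4:00 = 20:30 UTC on Jun 17.
Add 11 hours 5 minutes leg 1 → 07:35 UTC (Jun 18).
Add 7 hours and 15 minutes layover in Reykjavik → 14:50 UTC.
Add 5 hours and 10 minutes leg 2 → 20:00 UTC.
Add 4 hours layover in Port Linden → 00:00 UTC (Jun 19).
Add 13 hours and 20 minutes leg 3 → 13:20 UTC.
Yangon is UTC+6:30, so local arrival = 13:20 + 6:30 = 19:50 on Jun 19.

19:50 on June 19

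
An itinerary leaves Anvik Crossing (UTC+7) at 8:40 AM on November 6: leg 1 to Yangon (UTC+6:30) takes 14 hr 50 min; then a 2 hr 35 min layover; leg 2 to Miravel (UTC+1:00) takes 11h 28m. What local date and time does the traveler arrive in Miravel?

7:33 AM on November 7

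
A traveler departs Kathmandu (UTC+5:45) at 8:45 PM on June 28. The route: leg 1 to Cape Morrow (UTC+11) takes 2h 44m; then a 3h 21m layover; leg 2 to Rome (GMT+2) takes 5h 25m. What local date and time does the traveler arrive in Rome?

Convert departure to UTC: 8:45 PM − 5:45 = 3:00 PM UTC on Jun 28.
Add 2 hours 44 minutes leg 1 → 5:44 PM UTC.
Add 3 hours and 21 minutes layover in Cape Morrow → 9:05 PM UTC.
Add 5 hours and 25 minutes leg 2 → 2:30 AM UTC (Jun 29).
Rome is UTC+2:00, so local arrival = 2:30 AM + 2:00 = 4:30 AM on Jun 29.

4:30 AM on June 29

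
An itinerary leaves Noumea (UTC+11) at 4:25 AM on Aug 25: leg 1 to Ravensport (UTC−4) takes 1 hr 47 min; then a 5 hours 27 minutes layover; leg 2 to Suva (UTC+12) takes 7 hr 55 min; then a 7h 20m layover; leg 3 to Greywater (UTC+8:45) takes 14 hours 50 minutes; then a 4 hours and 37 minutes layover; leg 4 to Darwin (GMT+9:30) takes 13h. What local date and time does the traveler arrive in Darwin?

9:51 AM on August 27

Convert departure to UTC: 4:25 AM − 11:00 = 5:25 PM UTC on Aug 24.
Add 1 hour 47 minutes leg 1 → 7:12 PM UTC.
Add 5 hours 27 minutes layover in Ravensport → 12:39 AM UTC (Aug 25).
Add 7 hours and 55 minutes leg 2 → 8:34 AM UTC.
Add 7 hours 20 minutes layover in Suva → 3:54 PM UTC.
Add 14 hours 50 minutes leg 3 → 6:44 AM UTC (Aug 26).
Add 4 hours 37 minutes layover in Greywater → 11:21 AM UTC.
Add 13 hours leg 4 → 12:21 AM UTC (Aug 27).
Darwin is UTC+9:30, so local arrival = 12:21 AM + 9:30 = 9:51 AM on Aug 27.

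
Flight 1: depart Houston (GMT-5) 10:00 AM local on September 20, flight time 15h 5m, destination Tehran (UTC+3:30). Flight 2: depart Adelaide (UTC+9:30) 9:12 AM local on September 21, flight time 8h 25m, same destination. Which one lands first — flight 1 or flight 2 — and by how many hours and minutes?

the first, by 2 hours 2 minutes

Flight 1 in UTC: 10:00 AM + 5:00 = 3:00 PM on Sep 20.
+15 hours 5 minutes → arrive 6:05 AM UTC on Sep 21.
Flight 2 in UTC: 9:12 AM − 9:30 = 11:42 PM on Sep 20.
+8 hours and 25 minutes → arrive 8:07 AM UTC on Sep 21.
Flight 1 lands earlier by 2 hours 2 minutes.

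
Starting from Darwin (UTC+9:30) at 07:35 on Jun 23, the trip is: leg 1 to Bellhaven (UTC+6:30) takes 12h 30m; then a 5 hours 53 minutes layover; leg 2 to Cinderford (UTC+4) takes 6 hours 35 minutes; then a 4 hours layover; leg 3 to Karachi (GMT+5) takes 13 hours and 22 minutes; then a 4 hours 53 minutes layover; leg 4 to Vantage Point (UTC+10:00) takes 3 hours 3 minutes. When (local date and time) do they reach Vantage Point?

10:21 on June 25

Convert departure to UTC: 07:35 − 9:30 = 22:05 UTC on Jun 22.
Add 12 hours 30 minutes leg 1 → 10:35 UTC (Jun 23).
Add 5 hours and 53 minutes layover in Bellhaven → 16:28 UTC.
Add 6 hours and 35 minutes leg 2 → 23:03 UTC.
Add 4 hours layover in Cinderford → 03:03 UTC (Jun 24).
Add 13 hours 22 minutes leg 3 → 16:25 UTC.
Add 4 hours and 53 minutes layover in Karachi → 21:18 UTC.
Add 3 hours and 3 minutes leg 4 → 00:21 UTC (Jun 25).
Vantage Point is UTC+10:00, so local arrival = 00:21 + 10:00 = 10:21 on Jun 25.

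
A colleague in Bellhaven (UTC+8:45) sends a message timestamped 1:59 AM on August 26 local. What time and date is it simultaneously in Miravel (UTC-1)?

In UTC: 1:59 AM − 8:45 = 5:14 PM on Aug 25.
Miravel is UTC−1:00: 5:14 PM − 1:00 = 4:14 PM on Aug 25.

4:14 PM on August 25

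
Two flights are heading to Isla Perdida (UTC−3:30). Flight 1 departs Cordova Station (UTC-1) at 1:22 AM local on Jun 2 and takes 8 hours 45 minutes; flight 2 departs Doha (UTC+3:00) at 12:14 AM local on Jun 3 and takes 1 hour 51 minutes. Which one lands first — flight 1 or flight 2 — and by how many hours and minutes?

the first, by 11 hours 58 minutes

Flight 1 in UTC: 1:22 AM + 1:00 = 2:22 AM on Jun 2.
+8 hours and 45 minutes → arrive 11:07 AM UTC on Jun 2.
Flight 2 in UTC: 12:14 AM − 3:00 = 9:14 PM on Jun 2.
+1 hour 51 minutes → arrive 11:05 PM UTC on Jun 2.
Flight 1 lands earlier by 11 hours 58 minutes.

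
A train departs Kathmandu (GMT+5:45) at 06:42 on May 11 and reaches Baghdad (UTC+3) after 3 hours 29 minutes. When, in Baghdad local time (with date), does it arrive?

Convert departure to UTC: 06:42 − 5:45 = 00:57 UTC on May 11.
Add 3 hours and 29 minutes travel time → 04:26 UTC.
Baghdad is UTC+3:00, so local arrival = 04:26 + 3:00 = 07:26 on May 11.

07:26 on May 11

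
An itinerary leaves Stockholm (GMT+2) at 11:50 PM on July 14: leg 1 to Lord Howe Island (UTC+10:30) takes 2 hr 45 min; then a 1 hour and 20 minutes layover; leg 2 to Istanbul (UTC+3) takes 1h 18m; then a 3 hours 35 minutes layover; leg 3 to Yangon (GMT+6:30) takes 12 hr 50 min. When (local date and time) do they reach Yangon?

2:08 AM on Jul 16

Convert departure to UTC: 11:50 PM − 2:00 = 9:50 PM UTC on Jul 14.
Add 2 hours and 45 minutes leg 1 → 12:35 AM UTC (Jul 15).
Add 1 hour 20 minutes layover in Lord Howe Island → 1:55 AM UTC.
Add 1 hour 18 minutes leg 2 → 3:13 AM UTC.
Add 3 hours and 35 minutes layover in Istanbul → 6:48 AM UTC.
Add 12 hours and 50 minutes leg 3 → 7:38 PM UTC.
Yangon is UTC+6:30, so local arrival = 7:38 PM + 6:30 = 2:08 AM on Jul 16.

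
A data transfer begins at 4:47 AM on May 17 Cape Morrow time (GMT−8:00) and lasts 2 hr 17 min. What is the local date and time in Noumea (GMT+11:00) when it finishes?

2:04 AM on May 18

Convert start to UTC: 4:47 AM + 8:00 = 12:47 PM UTC on May 17.
Add 2 hours 17 minutes duration → 3:04 PM UTC.
Noumea is UTC+11:00, so local end time = 3:04 PM + 11:00 = 2:04 AM on May 18.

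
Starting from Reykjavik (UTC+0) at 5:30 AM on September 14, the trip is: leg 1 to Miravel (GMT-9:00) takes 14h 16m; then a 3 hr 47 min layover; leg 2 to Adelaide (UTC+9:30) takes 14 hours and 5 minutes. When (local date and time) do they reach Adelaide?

11:08 PM on September 15

Reykjavik is at UTC+0, so departure is already 5:30 AM UTC on Sep 14.
Add 14 hours 16 minutes leg 1 → 7:46 PM UTC.
Add 3 hours and 47 minutes layover in Miravel → 11:33 PM UTC.
Add 14 hours 5 minutes leg 2 → 1:38 PM UTC (Sep 15).
Adelaide is UTC+9:30, so local arrival = 1:38 PM + 9:30 = 11:08 PM on Sep 15.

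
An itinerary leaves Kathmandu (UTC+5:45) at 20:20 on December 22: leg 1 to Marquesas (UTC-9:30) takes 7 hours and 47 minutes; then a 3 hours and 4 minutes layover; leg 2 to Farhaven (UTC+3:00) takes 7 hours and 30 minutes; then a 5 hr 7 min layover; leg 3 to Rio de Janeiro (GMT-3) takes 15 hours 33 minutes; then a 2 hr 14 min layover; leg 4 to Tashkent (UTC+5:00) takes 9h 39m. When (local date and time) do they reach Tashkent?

22:29 on December 24

Convert departure to UTC: 20:20 − 5:45 = 14:35 UTC on Dec 22.
Add 7 hours 47 minutes leg 1 → 22:22 UTC.
Add 3 hours 4 minutes layover in Marquesas → 01:26 UTC (Dec 23).
Add 7 hours 30 minutes leg 2 → 08:56 UTC.
Add 5 hours 7 minutes layover in Farhaven → 14:03 UTC.
Add 15 hours and 33 minutes leg 3 → 05:36 UTC (Dec 24).
Add 2 hours and 14 minutes layover in Rio de Janeiro → 07:50 UTC.
Add 9 hours and 39 minutes leg 4 → 17:29 UTC.
Tashkent is UTC+5:00, so local arrival = 17:29 + 5:00 = 22:29 on Dec 24.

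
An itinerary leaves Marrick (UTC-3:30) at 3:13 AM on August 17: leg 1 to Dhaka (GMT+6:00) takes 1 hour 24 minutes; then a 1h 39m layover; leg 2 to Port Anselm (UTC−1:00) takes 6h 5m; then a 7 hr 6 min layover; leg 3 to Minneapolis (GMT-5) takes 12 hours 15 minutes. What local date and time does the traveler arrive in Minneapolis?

Convert departure to UTC: 3:13 AM + 3:30 = 6:43 AM UTC on Aug 17.
Add 1 hour 24 minutes leg 1 → 8:07 AM UTC.
Add 1 hour 39 minutes layover in Dhaka → 9:46 AM UTC.
Add 6 hours 5 minutes leg 2 → 3:51 PM UTC.
Add 7 hours and 6 minutes layover in Port Anselm → 10:57 PM UTC.
Add 12 hours and 15 minutes leg 3 → 11:12 AM UTC (Aug 18).
Minneapolis is UTC−5:00, so local arrival = 11:12 AM − 5:00 = 6:12 AM on Aug 18.

6:12 AM on Aug 18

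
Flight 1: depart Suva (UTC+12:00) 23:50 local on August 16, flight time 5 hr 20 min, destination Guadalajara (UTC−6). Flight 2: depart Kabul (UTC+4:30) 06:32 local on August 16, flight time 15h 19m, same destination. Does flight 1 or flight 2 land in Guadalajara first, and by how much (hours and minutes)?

Flight 1 in UTC: 23:50 − 12:00 = 11:50 on Aug 16.
+5 hours 20 minutes → arrive 17:10 UTC on Aug 16.
Flight 2 in UTC: 06:32 − 4:30 = 02:02 on Aug 16.
+15 hours and 19 minutes → arrive 17:21 UTC on Aug 16.
Flight 1 lands earlier by 11 minutes.

the first, by 11 minutes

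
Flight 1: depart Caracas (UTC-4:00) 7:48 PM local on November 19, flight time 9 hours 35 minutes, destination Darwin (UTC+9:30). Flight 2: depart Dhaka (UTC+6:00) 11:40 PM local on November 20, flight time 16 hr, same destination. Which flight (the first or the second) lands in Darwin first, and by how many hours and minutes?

the first, by 24 hours 17 minutes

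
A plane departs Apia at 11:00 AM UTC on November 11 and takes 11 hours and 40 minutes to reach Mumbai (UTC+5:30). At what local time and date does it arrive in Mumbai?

4:10 AM on November 12

Departure is given in UTC: 11:00 AM on Nov 11.
Add 11 hours and 40 minutes → 10:40 PM UTC.
Mumbai is UTC+5:30: 10:40 PM + 5:30 = 4:10 AM on Nov 12.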